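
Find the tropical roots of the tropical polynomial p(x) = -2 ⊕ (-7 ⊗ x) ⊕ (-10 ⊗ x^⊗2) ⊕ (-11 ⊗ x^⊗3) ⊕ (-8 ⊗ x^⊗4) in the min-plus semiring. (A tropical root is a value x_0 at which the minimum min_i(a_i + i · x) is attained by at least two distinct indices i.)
Roots: {-3, 1, 3, 5}

Each tropical root is a break point of the lower envelope of the lines y = a_i + i · x (there are 5 lines, with slopes 0, 1, ..., 4). Only the lines that attain the minimum somewhere contribute to roots; other lines are dominated. Here the surviving (envelope) indices are i = 4, i = 3, i = 2, i = 1, i = 0.
Intersections between consecutive envelope lines give the roots: for adjacent envelope indices i < j the intersection is x = (a_i − a_j) / (j − i). Reading off the sorted break points: {-3, 1, 3, 5}.
Verification: at each break x_0, at least two indices attain the minimum of min_i(a_i + i · x_0).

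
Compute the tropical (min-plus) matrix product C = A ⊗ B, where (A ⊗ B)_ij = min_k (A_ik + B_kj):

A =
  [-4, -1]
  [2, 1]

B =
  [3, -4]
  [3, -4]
A ⊗ B =
  [-1, -8]
  [4, -3]

Apply the min-plus product entry-by-entry:
  C[0][0] = min over k of (A[0][0] + B[0][0] = -4 + 3 = -1, A[0][1] + B[1][0] = -1 + 3 = 2) = -1 (attained at k = 0)
  C[0][1] = min over k of (A[0][0] + B[0][1] = -4 + -4 = -8, A[0][1] + B[1][1] = -1 + -4 = -5) = -8 (attained at k = 0)
  C[1][0] = min over k of (A[1][0] + B[0][0] = 2 + 3 = 5, A[1][1] + B[1][0] = 1 + 3 = 4) = 4 (attained at k = 1)
  C[1][1] = min over k of (A[1][0] + B[0][1] = 2 + -4 = -2, A[1][1] + B[1][1] = 1 + -4 = -3) = -3 (attained at k = 1)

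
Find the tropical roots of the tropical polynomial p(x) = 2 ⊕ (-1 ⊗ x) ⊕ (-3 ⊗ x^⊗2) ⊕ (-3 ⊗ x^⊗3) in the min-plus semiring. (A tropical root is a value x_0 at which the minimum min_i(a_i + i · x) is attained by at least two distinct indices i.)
Roots: {0, 2, 3}

Each tropical root is a break point of the lower envelope of the lines y = a_i + i · x (there are 4 lines, with slopes 0, 1, ..., 3). Only the lines that attain the minimum somewhere contribute to roots; other lines are dominated. Here the surviving (envelope) indices are i = 3, i = 2, i = 1, i = 0.
Intersections between consecutive envelope lines give the roots: for adjacent envelope indices i < j the intersection is x = (a_i − a_j) / (j − i). Reading off the sorted break points: {0, 2, 3}.
Verification: at each break x_0, at least two indices attain the minimum of min_i(a_i + i · x_0).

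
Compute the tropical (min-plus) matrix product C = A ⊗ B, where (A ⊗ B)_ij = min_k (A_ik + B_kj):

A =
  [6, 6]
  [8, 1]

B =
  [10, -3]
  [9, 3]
A ⊗ B =
  [15, 3]
  [10, 4]

Apply the min-plus product entry-by-entry:
  C[0][0] = min over k of (A[0][0] + B[0][0] = 6 + 10 = 16, A[0][1] + B[1][0] = 6 + 9 = 15) = 15 (attained at k = 1)
  C[0][1] = min over k of (A[0][0] + B[0][1] = 6 + -3 = 3, A[0][1] + B[1][1] = 6 + 3 = 9) = 3 (attained at k = 0)
  C[1][0] = min over k of (A[1][0] + B[0][0] = 8 + 10 = 18, A[1][1] + B[1][0] = 1 + 9 = 10) = 10 (attained at k = 1)
  C[1][1] = min over k of (A[1][0] + B[0][1] = 8 + -3 = 5, A[1][1] + B[1][1] = 1 + 3 = 4) = 4 (attained at k = 1)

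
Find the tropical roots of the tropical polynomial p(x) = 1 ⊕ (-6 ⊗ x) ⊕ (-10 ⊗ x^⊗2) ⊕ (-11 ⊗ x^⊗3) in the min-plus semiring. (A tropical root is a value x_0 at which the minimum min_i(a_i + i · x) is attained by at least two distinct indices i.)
Roots: {1, 4, 7}

Each tropical root is a break point of the lower envelope of the lines y = a_i + i · x (there are 4 lines, with slopes 0, 1, ..., 3). Only the lines that attain the minimum somewhere contribute to roots; other lines are dominated. Here the surviving (envelope) indices are i = 3, i = 2, i = 1, i = 0.
Intersections between consecutive envelope lines give the roots: for adjacent envelope indices i < j the intersection is x = (a_i − a_j) / (j − i). Reading off the sorted break points: {1, 4, 7}.
Verification: at each break x_0, at least two indices attain the minimum of min_i(a_i + i · x_0).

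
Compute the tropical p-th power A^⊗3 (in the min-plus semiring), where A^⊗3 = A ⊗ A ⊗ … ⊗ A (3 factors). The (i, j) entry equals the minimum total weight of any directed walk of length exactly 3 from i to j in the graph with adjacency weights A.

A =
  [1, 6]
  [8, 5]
A^⊗3 =
  [3, 8]
  [10, 15]

Each entry (A^⊗3)_ij equals the minimum over all length-3 walks i = v_0 → v_1 → … → v_3 = j of Σ_t A[v_t][v_{t+1}]. For example, for (i, j) = (0, 1) we minimise over 4 possible intermediate vertex sequences; the minimum is 8, attained along the walk 0 → 0 → 0 → 1.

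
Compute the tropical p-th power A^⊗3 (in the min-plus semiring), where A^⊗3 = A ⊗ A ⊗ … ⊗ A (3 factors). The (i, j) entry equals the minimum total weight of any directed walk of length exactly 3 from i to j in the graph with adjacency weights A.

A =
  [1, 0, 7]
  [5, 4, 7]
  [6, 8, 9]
A^⊗3 =
  [3, 2, 8]
  [7, 6, 12]
  [8, 7, 13]

Each entry (A^⊗3)_ij equals the minimum over all length-3 walks i = v_0 → v_1 → … → v_3 = j of Σ_t A[v_t][v_{t+1}]. For example, for (i, j) = (0, 2) we minimise over 9 possible intermediate vertex sequences; the minimum is 8, attained along the walk 0 → 0 → 1 → 2.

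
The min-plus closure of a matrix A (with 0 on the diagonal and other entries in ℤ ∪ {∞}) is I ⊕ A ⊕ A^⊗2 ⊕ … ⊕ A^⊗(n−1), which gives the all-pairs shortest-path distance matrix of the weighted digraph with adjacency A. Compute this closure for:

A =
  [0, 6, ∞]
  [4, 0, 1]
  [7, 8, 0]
Closure =
  [0, 6, 7]
  [4, 0, 1]
  [7, 8, 0]

This is the Floyd-Warshall all-pairs shortest-path computation. For each intermediate vertex k = 0, 1, …, 2, update dist[i][j] ← min(dist[i][j], dist[i][k] + dist[k][j]). The final matrix gives, for each (i, j), the minimum total weight of any directed path from i to j (possibly empty when i = j).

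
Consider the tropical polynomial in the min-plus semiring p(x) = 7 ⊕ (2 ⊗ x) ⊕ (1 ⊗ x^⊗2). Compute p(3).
p(3) = 5

A tropical monomial a ⊗ x^⊗i evaluates to a + i · x. Evaluating each term at x = 3:
  Term 0 contributes 7 + 0 · 3 = 7
  Term 1 contributes 2 + 1 · 3 = 5
  Term 2 contributes 1 + 2 · 3 = 7
p(3) = ⊕ of these = min[7, 5, 7] = 5.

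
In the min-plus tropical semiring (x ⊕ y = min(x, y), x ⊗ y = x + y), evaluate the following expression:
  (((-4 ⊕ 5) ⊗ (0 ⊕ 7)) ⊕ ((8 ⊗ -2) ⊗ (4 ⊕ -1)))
(((-4 ⊕ 5) ⊗ (0 ⊕ 7)) ⊕ ((8 ⊗ -2) ⊗ (4 ⊕ -1))) = -4

Expand innermost to outermost. Recall ⊕ takes the minimum of its arguments and ⊗ takes their sum. Working out the expression (((-4 ⊕ 5) ⊗ (0 ⊕ 7)) ⊕ ((8 ⊗ -2) ⊗ (4 ⊕ -1))) gives -4.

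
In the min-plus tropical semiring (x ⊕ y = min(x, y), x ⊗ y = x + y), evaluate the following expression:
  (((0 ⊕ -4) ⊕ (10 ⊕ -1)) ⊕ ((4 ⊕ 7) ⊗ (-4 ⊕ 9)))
(((0 ⊕ -4) ⊕ (10 ⊕ -1)) ⊕ ((4 ⊕ 7) ⊗ (-4 ⊕ 9))) = -4

Expand innermost to outermost. Recall ⊕ takes the minimum of its arguments and ⊗ takes their sum. Working out the expression (((0 ⊕ -4) ⊕ (10 ⊕ -1)) ⊕ ((4 ⊕ 7) ⊗ (-4 ⊕ 9))) gives -4.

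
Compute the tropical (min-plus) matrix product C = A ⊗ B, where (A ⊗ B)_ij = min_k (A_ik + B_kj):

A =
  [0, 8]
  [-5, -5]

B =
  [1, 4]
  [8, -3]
A ⊗ B =
  [1, 4]
  [-4, -8]

Apply the min-plus product entry-by-entry:
  C[0][0] = min over k of (A[0][0] + B[0][0] = 0 + 1 = 1, A[0][1] + B[1][0] = 8 + 8 = 16) = 1 (attained at k = 0)
  C[0][1] = min over k of (A[0][0] + B[0][1] = 0 + 4 = 4, A[0][1] + B[1][1] = 8 + -3 = 5) = 4 (attained at k = 0)
  C[1][0] = min over k of (A[1][0] + B[0][0] = -5 + 1 = -4, A[1][1] + B[1][0] = -5 + 8 = 3) = -4 (attained at k = 0)
  C[1][1] = min over k of (A[1][0] + B[0][1] = -5 + 4 = -1, A[1][1] + B[1][1] = -5 + -3 = -8) = -8 (attained at k = 1)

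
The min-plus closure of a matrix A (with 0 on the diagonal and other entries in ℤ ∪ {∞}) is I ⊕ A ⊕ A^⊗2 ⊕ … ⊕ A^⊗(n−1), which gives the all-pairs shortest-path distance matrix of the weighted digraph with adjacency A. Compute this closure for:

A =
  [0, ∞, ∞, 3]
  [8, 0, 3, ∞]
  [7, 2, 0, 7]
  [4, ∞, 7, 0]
Closure =
  [0, 12, 10, 3]
  [8, 0, 3, 10]
  [7, 2, 0, 7]
  [4, 9, 7, 0]

This is the Floyd-Warshall all-pairs shortest-path computation. For each intermediate vertex k = 0, 1, …, 3, update dist[i][j] ← min(dist[i][j], dist[i][k] + dist[k][j]). The final matrix gives, for each (i, j), the minimum total weight of any directed path from i to j (possibly empty when i = j).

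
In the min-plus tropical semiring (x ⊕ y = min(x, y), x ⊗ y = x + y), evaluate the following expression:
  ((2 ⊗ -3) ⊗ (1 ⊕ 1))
((2 ⊗ -3) ⊗ (1 ⊕ 1)) = 0

Expand innermost to outermost. Recall ⊕ takes the minimum of its arguments and ⊗ takes their sum. Working out the expression ((2 ⊗ -3) ⊗ (1 ⊕ 1)) gives 0.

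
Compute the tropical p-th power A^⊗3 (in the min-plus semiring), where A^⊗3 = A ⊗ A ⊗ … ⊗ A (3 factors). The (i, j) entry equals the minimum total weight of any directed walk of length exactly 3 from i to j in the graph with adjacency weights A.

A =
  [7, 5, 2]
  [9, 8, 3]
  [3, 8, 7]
A^⊗3 =
  [11, 10, 7]
  [13, 11, 8]
  [8, 13, 11]

Each entry (A^⊗3)_ij equals the minimum over all length-3 walks i = v_0 → v_1 → … → v_3 = j of Σ_t A[v_t][v_{t+1}]. For example, for (i, j) = (0, 2) we minimise over 9 possible intermediate vertex sequences; the minimum is 7, attained along the walk 0 → 2 → 0 → 2.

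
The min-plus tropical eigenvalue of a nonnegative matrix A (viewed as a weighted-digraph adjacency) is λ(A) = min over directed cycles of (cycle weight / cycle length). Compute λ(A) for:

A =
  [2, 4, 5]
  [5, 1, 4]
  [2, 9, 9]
λ(A) = 1

Enumerate directed cycles and compute their means (weight / length). Sample:
  cycle 0 → 0: weight = 2, length = 1, mean = 2/1 ≈ 2.000
  cycle 1 → 1: weight = 1, length = 1, mean = 1/1 ≈ 1.000
  cycle 2 → 2: weight = 9, length = 1, mean = 9/1 ≈ 9.000
  cycle 0 → 1 → 0: weight = 9, length = 2, mean = 9/2 ≈ 4.500
  cycle 0 → 2 → 0: weight = 7, length = 2, mean = 7/2 ≈ 3.500
  cycle 1 → 0 → 1: weight = 9, length = 2, mean = 9/2 ≈ 4.500
Minimum mean = 1.000, attained e.g. along the cycle 1 → 1 with weight 1 and length 1. So λ(A) = 1/1 = 1.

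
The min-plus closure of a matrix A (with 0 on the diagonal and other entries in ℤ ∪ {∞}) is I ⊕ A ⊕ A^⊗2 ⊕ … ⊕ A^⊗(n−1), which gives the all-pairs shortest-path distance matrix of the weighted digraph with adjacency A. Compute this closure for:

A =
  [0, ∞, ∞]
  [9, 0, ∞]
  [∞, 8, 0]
Closure =
  [0, ∞, ∞]
  [9, 0, ∞]
  [17, 8, 0]

This is the Floyd-Warshall all-pairs shortest-path computation. For each intermediate vertex k = 0, 1, …, 2, update dist[i][j] ← min(dist[i][j], dist[i][k] + dist[k][j]). The final matrix gives, for each (i, j), the minimum total weight of any directed path from i to j (possibly empty when i = j).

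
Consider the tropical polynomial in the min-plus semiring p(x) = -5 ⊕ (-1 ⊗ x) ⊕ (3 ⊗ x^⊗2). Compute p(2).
p(2) = -5

A tropical monomial a ⊗ x^⊗i evaluates to a + i · x. Evaluating each term at x = 2:
  Term 0 contributes -5 + 0 · 2 = -5
  Term 1 contributes -1 + 1 · 2 = 1
  Term 2 contributes 3 + 2 · 2 = 7
p(2) = ⊕ of these = min[-5, 1, 7] = -5.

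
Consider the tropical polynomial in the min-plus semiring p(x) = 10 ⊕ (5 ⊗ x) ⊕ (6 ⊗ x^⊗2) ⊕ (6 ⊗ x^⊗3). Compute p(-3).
p(-3) = -3

A tropical monomial a ⊗ x^⊗i evaluates to a + i · x. Evaluating each term at x = -3:
  Term 0 contributes 10 + 0 · -3 = 10
  Term 1 contributes 5 + 1 · -3 = 2
  Term 2 contributes 6 + 2 · -3 = 0
  Term 3 contributes 6 + 3 · -3 = -3
p(-3) = ⊕ of these = min[10, 2, 0, -3] = -3.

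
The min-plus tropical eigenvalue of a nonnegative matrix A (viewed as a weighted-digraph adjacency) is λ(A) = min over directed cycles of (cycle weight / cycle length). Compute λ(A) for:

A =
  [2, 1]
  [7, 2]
λ(A) = 2

Enumerate directed cycles and compute their means (weight / length). Sample:
  cycle 0 → 0: weight = 2, length = 1, mean = 2/1 ≈ 2.000
  cycle 1 → 1: weight = 2, length = 1, mean = 2/1 ≈ 2.000
  cycle 0 → 1 → 0: weight = 8, length = 2, mean = 8/2 ≈ 4.000
  cycle 1 → 0 → 1: weight = 8, length = 2, mean = 8/2 ≈ 4.000
Minimum mean = 2.000, attained e.g. along the cycle 0 → 0 with weight 2 and length 1. So λ(A) = 2/1 = 2.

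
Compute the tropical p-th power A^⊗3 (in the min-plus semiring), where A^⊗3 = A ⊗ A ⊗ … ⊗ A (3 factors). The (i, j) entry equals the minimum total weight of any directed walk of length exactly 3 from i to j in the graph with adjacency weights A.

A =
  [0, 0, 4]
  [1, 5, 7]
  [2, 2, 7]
A^⊗3 =
  [0, 0, 4]
  [1, 1, 5]
  [2, 2, 6]

Each entry (A^⊗3)_ij equals the minimum over all length-3 walks i = v_0 → v_1 → … → v_3 = j of Σ_t A[v_t][v_{t+1}]. For example, for (i, j) = (0, 2) we minimise over 9 possible intermediate vertex sequences; the minimum is 4, attained along the walk 0 → 0 → 0 → 2.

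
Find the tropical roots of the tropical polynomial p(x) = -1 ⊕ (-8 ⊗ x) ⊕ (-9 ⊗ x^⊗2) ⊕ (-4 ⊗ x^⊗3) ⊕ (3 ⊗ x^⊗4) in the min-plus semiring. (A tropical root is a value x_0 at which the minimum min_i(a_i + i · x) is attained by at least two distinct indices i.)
Roots: {-7, -5, 1, 7}

Each tropical root is a break point of the lower envelope of the lines y = a_i + i · x (there are 5 lines, with slopes 0, 1, ..., 4). Only the lines that attain the minimum somewhere contribute to roots; other lines are dominated. Here the surviving (envelope) indices are i = 4, i = 3, i = 2, i = 1, i = 0.
Intersections between consecutive envelope lines give the roots: for adjacent envelope indices i < j the intersection is x = (a_i − a_j) / (j − i). Reading off the sorted break points: {-7, -5, 1, 7}.
Verification: at each break x_0, at least two indices attain the minimum of min_i(a_i + i · x_0).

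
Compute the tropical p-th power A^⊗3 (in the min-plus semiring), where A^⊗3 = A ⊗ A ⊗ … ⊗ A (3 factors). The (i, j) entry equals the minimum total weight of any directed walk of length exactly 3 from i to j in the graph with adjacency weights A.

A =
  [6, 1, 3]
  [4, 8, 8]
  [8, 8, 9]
A^⊗3 =
  [11, 6, 8]
  [9, 11, 13]
  [13, 13, 15]

Each entry (A^⊗3)_ij equals the minimum over all length-3 walks i = v_0 → v_1 → … → v_3 = j of Σ_t A[v_t][v_{t+1}]. For example, for (i, j) = (0, 2) we minimise over 9 possible intermediate vertex sequences; the minimum is 8, attained along the walk 0 → 1 → 0 → 2.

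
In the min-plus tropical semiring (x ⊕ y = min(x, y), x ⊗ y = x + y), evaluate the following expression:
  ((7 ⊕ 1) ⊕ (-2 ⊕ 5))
((7 ⊕ 1) ⊕ (-2 ⊕ 5)) = -2

Expand innermost to outermost. Recall ⊕ takes the minimum of its arguments and ⊗ takes their sum. Working out the expression ((7 ⊕ 1) ⊕ (-2 ⊕ 5)) gives -2.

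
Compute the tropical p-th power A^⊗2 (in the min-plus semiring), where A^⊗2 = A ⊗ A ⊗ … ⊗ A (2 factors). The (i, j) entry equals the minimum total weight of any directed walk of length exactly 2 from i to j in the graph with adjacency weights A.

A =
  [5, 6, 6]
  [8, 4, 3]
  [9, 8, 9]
A^⊗2 =
  [10, 10, 9]
  [12, 8, 7]
  [14, 12, 11]

Each entry (A^⊗2)_ij equals the minimum over all length-2 walks i = v_0 → v_1 → … → v_2 = j of Σ_t A[v_t][v_{t+1}]. For example, for (i, j) = (0, 2) we minimise over 3 possible intermediate vertex sequences; the minimum is 9, attained along the walk 0 → 1 → 2.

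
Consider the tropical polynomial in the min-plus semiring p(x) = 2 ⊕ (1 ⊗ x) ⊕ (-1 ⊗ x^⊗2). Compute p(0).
p(0) = -1

A tropical monomial a ⊗ x^⊗i evaluates to a + i · x. Evaluating each term at x = 0:
  Term 0 contributes 2 + 0 · 0 = 2
  Term 1 contributes 1 + 1 · 0 = 1
  Term 2 contributes -1 + 2 · 0 = -1
p(0) = ⊕ of these = min[2, 1, -1] = -1.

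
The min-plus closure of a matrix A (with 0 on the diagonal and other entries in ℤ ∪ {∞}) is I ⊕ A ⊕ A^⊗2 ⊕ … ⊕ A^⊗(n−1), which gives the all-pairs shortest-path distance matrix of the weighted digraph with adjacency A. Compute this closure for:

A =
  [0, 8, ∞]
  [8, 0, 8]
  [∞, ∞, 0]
Closure =
  [0, 8, 16]
  [8, 0, 8]
  [∞, ∞, 0]

This is the Floyd-Warshall all-pairs shortest-path computation. For each intermediate vertex k = 0, 1, …, 2, update dist[i][j] ← min(dist[i][j], dist[i][k] + dist[k][j]). The final matrix gives, for each (i, j), the minimum total weight of any directed path from i to j (possibly empty when i = j).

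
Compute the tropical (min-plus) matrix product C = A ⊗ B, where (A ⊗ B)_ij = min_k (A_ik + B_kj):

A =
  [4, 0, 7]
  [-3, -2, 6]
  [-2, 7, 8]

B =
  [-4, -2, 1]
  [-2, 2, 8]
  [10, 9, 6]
A ⊗ B =
  [-2, 2, 5]
  [-7, -5, -2]
  [-6, -4, -1]

Apply the min-plus product entry-by-entry:
  C[0][0] = min over k of (A[0][0] + B[0][0] = 4 + -4 = 0, A[0][1] + B[1][0] = 0 + -2 = -2, A[0][2] + B[2][0] = 7 + 10 = 17) = -2 (attained at k = 1)
  C[0][1] = min over k of (A[0][0] + B[0][1] = 4 + -2 = 2, A[0][1] + B[1][1] = 0 + 2 = 2, A[0][2] + B[2][1] = 7 + 9 = 16) = 2 (attained at k = 0)
  C[0][2] = min over k of (A[0][0] + B[0][2] = 4 + 1 = 5, A[0][1] + B[1][2] = 0 + 8 = 8, A[0][2] + B[2][2] = 7 + 6 = 13) = 5 (attained at k = 0)
  C[1][0] = min over k of (A[1][0] + B[0][0] = -3 + -4 = -7, A[1][1] + B[1][0] = -2 + -2 = -4, A[1][2] + B[2][0] = 6 + 10 = 16) = -7 (attained at k = 0)
  C[1][1] = min over k of (A[1][0] + B[0][1] = -3 + -2 = -5, A[1][1] + B[1][1] = -2 + 2 = 0, A[1][2] + B[2][1] = 6 + 9 = 15) = -5 (attained at k = 0)
  C[1][2] = min over k of (A[1][0] + B[0][2] = -3 + 1 = -2, A[1][1] + B[1][2] = -2 + 8 = 6, A[1][2] + B[2][2] = 6 + 6 = 12) = -2 (attained at k = 0)
  C[2][0] = min over k of (A[2][0] + B[0][0] = -2 + -4 = -6, A[2][1] + B[1][0] = 7 + -2 = 5, A[2][2] + B[2][0] = 8 + 10 = 18) = -6 (attained at k = 0)
  C[2][1] = min over k of (A[2][0] + B[0][1] = -2 + -2 = -4, A[2][1] + B[1][1] = 7 + 2 = 9, A[2][2] + B[2][1] = 8 + 9 = 17) = -4 (attained at k = 0)
  C[2][2] = min over k of (A[2][0] + B[0][2] = -2 + 1 = -1, A[2][1] + B[1][2] = 7 + 8 = 15, A[2][2] + B[2][2] = 8 + 6 = 14) = -1 (attained at k = 0)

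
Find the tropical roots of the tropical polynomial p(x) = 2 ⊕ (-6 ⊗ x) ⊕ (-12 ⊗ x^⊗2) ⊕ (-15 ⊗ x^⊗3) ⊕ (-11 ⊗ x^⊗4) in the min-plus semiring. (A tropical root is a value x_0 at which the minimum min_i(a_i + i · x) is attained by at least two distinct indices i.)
Roots: {-4, 3, 6, 8}

Each tropical root is a break point of the lower envelope of the lines y = a_i + i · x (there are 5 lines, with slopes 0, 1, ..., 4). Only the lines that attain the minimum somewhere contribute to roots; other lines are dominated. Here the surviving (envelope) indices are i = 4, i = 3, i = 2, i = 1, i = 0.
Intersections between consecutive envelope lines give the roots: for adjacent envelope indices i < j the intersection is x = (a_i − a_j) / (j − i). Reading off the sorted break points: {-4, 3, 6, 8}.
Verification: at each break x_0, at least two indices attain the minimum of min_i(a_i + i · x_0).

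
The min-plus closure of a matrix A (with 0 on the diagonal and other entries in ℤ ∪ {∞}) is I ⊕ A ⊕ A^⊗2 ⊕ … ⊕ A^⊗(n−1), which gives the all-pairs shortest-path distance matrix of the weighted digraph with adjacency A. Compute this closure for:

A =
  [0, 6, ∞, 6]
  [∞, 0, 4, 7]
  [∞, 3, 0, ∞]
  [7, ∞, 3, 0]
Closure =
  [0, 6, 9, 6]
  [14, 0, 4, 7]
  [17, 3, 0, 10]
  [7, 6, 3, 0]

This is the Floyd-Warshall all-pairs shortest-path computation. For each intermediate vertex k = 0, 1, …, 3, update dist[i][j] ← min(dist[i][j], dist[i][k] + dist[k][j]). The final matrix gives, for each (i, j), the minimum total weight of any directed path from i to j (possibly empty when i = j).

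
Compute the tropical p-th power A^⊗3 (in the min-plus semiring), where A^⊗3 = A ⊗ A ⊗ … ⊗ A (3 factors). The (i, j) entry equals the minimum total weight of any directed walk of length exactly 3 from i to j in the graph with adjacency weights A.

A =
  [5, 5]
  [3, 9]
A^⊗3 =
  [13, 13]
  [11, 13]

Each entry (A^⊗3)_ij equals the minimum over all length-3 walks i = v_0 → v_1 → … → v_3 = j of Σ_t A[v_t][v_{t+1}]. For example, for (i, j) = (0, 1) we minimise over 4 possible intermediate vertex sequences; the minimum is 13, attained along the walk 0 → 1 → 0 → 1.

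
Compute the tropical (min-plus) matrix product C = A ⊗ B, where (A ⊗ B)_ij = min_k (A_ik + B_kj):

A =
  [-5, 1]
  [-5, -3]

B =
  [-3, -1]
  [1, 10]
A ⊗ B =
  [-8, -6]
  [-8, -6]

Apply the min-plus product entry-by-entry:
  C[0][0] = min over k of (A[0][0] + B[0][0] = -5 + -3 = -8, A[0][1] + B[1][0] = 1 + 1 = 2) = -8 (attained at k = 0)
  C[0][1] = min over k of (A[0][0] + B[0][1] = -5 + -1 = -6, A[0][1] + B[1][1] = 1 + 10 = 11) = -6 (attained at k = 0)
  C[1][0] = min over k of (A[1][0] + B[0][0] = -5 + -3 = -8, A[1][1] + B[1][0] = -3 + 1 = -2) = -8 (attained at k = 0)
  C[1][1] = min over k of (A[1][0] + B[0][1] = -5 + -1 = -6, A[1][1] + B[1][1] = -3 + 10 = 7) = -6 (attained at k = 0)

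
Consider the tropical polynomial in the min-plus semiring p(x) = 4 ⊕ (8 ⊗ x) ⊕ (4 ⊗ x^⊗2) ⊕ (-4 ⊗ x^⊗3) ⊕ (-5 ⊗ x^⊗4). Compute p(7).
p(7) = 4

A tropical monomial a ⊗ x^⊗i evaluates to a + i · x. Evaluating each term at x = 7:
  Term 0 contributes 4 + 0 · 7 = 4
  Term 1 contributes 8 + 1 · 7 = 15
  Term 2 contributes 4 + 2 · 7 = 18
  Term 3 contributes -4 + 3 · 7 = 17
  Term 4 contributes -5 + 4 · 7 = 23
p(7) = ⊕ of these = min[4, 15, 18, 17, 23] = 4.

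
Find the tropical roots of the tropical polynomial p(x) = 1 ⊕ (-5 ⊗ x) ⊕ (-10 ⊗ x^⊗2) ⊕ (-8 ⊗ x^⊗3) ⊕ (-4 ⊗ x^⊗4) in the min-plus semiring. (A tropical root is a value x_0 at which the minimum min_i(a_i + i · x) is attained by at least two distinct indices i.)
Roots: {-4, -2, 5, 6}

Each tropical root is a break point of the lower envelope of the lines y = a_i + i · x (there are 5 lines, with slopes 0, 1, ..., 4). Only the lines that attain the minimum somewhere contribute to roots; other lines are dominated. Here the surviving (envelope) indices are i = 4, i = 3, i = 2, i = 1, i = 0.
Intersections between consecutive envelope lines give the roots: for adjacent envelope indices i < j the intersection is x = (a_i − a_j) / (j − i). Reading off the sorted break points: {-4, -2, 5, 6}.
Verification: at each break x_0, at least two indices attain the minimum of min_i(a_i + i · x_0).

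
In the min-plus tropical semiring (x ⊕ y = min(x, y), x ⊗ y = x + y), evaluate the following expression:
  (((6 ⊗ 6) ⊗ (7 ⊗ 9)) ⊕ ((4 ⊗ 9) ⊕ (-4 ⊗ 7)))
(((6 ⊗ 6) ⊗ (7 ⊗ 9)) ⊕ ((4 ⊗ 9) ⊕ (-4 ⊗ 7))) = 3

Expand innermost to outermost. Recall ⊕ takes the minimum of its arguments and ⊗ takes their sum. Working out the expression (((6 ⊗ 6) ⊗ (7 ⊗ 9)) ⊕ ((4 ⊗ 9) ⊕ (-4 ⊗ 7))) gives 3.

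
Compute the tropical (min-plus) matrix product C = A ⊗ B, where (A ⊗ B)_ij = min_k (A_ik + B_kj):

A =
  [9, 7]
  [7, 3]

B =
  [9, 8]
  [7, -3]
A ⊗ B =
  [14, 4]
  [10, 0]

Apply the min-plus product entry-by-entry:
  C[0][0] = min over k of (A[0][0] + B[0][0] = 9 + 9 = 18, A[0][1] + B[1][0] = 7 + 7 = 14) = 14 (attained at k = 1)
  C[0][1] = min over k of (A[0][0] + B[0][1] = 9 + 8 = 17, A[0][1] + B[1][1] = 7 + -3 = 4) = 4 (attained at k = 1)
  C[1][0] = min over k of (A[1][0] + B[0][0] = 7 + 9 = 16, A[1][1] + B[1][0] = 3 + 7 = 10) = 10 (attained at k = 1)
  C[1][1] = min over k of (A[1][0] + B[0][1] = 7 + 8 = 15, A[1][1] + B[1][1] = 3 + -3 = 0) = 0 (attained at k = 1)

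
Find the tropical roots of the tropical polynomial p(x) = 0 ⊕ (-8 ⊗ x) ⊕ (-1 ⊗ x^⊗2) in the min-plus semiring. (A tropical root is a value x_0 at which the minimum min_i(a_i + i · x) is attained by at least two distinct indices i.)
Roots: {-7, 8}

Each tropical root is a break point of the lower envelope of the lines y = a_i + i · x (there are 3 lines, with slopes 0, 1, ..., 2). Only the lines that attain the minimum somewhere contribute to roots; other lines are dominated. Here the surviving (envelope) indices are i = 2, i = 1, i = 0.
Intersections between consecutive envelope lines give the roots: for adjacent envelope indices i < j the intersection is x = (a_i − a_j) / (j − i). Reading off the sorted break points: {-7, 8}.
Verification: at each break x_0, at least two indices attain the minimum of min_i(a_i + i · x_0).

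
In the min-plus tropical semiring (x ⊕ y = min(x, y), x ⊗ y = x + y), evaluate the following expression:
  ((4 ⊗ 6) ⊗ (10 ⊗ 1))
((4 ⊗ 6) ⊗ (10 ⊗ 1)) = 21

Expand innermost to outermost. Recall ⊕ takes the minimum of its arguments and ⊗ takes their sum. Working out the expression ((4 ⊗ 6) ⊗ (10 ⊗ 1)) gives 21.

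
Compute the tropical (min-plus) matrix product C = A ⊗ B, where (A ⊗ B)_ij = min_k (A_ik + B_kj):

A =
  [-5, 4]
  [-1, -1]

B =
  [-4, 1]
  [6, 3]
A ⊗ B =
  [-9, -4]
  [-5, 0]

Apply the min-plus product entry-by-entry:
  C[0][0] = min over k of (A[0][0] + B[0][0] = -5 + -4 = -9, A[0][1] + B[1][0] = 4 + 6 = 10) = -9 (attained at k = 0)
  C[0][1] = min over k of (A[0][0] + B[0][1] = -5 + 1 = -4, A[0][1] + B[1][1] = 4 + 3 = 7) = -4 (attained at k = 0)
  C[1][0] = min over k of (A[1][0] + B[0][0] = -1 + -4 = -5, A[1][1] + B[1][0] = -1 + 6 = 5) = -5 (attained at k = 0)
  C[1][1] = min over k of (A[1][0] + B[0][1] = -1 + 1 = 0, A[1][1] + B[1][1] = -1 + 3 = 2) = 0 (attained at k = 0)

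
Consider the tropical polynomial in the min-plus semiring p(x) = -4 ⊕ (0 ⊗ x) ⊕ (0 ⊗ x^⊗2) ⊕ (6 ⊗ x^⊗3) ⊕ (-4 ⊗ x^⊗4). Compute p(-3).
p(-3) = -16

A tropical monomial a ⊗ x^⊗i evaluates to a + i · x. Evaluating each term at x = -3:
  Term 0 contributes -4 + 0 · -3 = -4
  Term 1 contributes 0 + 1 · -3 = -3
  Term 2 contributes 0 + 2 · -3 = -6
  Term 3 contributes 6 + 3 · -3 = -3
  Term 4 contributes -4 + 4 · -3 = -16
p(-3) = ⊕ of these = min[-4, -3, -6, -3, -16] = -16.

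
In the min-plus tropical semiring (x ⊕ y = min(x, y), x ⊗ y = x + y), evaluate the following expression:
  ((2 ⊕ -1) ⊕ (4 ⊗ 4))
((2 ⊕ -1) ⊕ (4 ⊗ 4)) = -1

Expand innermost to outermost. Recall ⊕ takes the minimum of its arguments and ⊗ takes their sum. Working out the expression ((2 ⊕ -1) ⊕ (4 ⊗ 4)) gives -1.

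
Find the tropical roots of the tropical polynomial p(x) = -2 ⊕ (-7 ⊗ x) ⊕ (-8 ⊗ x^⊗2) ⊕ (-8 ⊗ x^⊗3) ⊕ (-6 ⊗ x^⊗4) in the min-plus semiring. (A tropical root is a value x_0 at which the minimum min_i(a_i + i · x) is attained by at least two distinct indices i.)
Roots: {-2, 0, 1, 5}

Each tropical root is a break point of the lower envelope of the lines y = a_i + i · x (there are 5 lines, with slopes 0, 1, ..., 4). Only the lines that attain the minimum somewhere contribute to roots; other lines are dominated. Here the surviving (envelope) indices are i = 4, i = 3, i = 2, i = 1, i = 0.
Intersections between consecutive envelope lines give the roots: for adjacent envelope indices i < j the intersection is x = (a_i − a_j) / (j − i). Reading off the sorted break points: {-2, 0, 1, 5}.
Verification: at each break x_0, at least two indices attain the minimum of min_i(a_i + i · x_0).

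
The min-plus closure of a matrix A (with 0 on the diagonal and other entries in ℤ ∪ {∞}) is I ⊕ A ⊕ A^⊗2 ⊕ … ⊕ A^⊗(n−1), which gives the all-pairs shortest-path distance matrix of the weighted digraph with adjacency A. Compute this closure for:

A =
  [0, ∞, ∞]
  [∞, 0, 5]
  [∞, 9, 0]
Closure =
  [0, ∞, ∞]
  [∞, 0, 5]
  [∞, 9, 0]

This is the Floyd-Warshall all-pairs shortest-path computation. For each intermediate vertex k = 0, 1, …, 2, update dist[i][j] ← min(dist[i][j], dist[i][k] + dist[k][j]). The final matrix gives, for each (i, j), the minimum total weight of any directed path from i to j (possibly empty when i = j).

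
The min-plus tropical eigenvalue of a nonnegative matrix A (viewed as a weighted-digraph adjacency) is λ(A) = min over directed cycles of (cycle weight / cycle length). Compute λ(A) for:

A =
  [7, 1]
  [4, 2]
λ(A) = 2

Enumerate directed cycles and compute their means (weight / length). Sample:
  cycle 0 → 0: weight = 7, length = 1, mean = 7/1 ≈ 7.000
  cycle 1 → 1: weight = 2, length = 1, mean = 2/1 ≈ 2.000
  cycle 0 → 1 → 0: weight = 5, length = 2, mean = 5/2 ≈ 2.500
  cycle 1 → 0 → 1: weight = 5, length = 2, mean = 5/2 ≈ 2.500
Minimum mean = 2.000, attained e.g. along the cycle 1 → 1 with weight 2 and length 1. So λ(A) = 2/1 = 2.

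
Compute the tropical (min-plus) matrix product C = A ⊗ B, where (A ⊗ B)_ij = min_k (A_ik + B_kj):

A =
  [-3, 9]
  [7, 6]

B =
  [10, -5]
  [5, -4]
A ⊗ B =
  [7, -8]
  [11, 2]

Apply the min-plus product entry-by-entry:
  C[0][0] = min over k of (A[0][0] + B[0][0] = -3 + 10 = 7, A[0][1] + B[1][0] = 9 + 5 = 14) = 7 (attained at k = 0)
  C[0][1] = min over k of (A[0][0] + B[0][1] = -3 + -5 = -8, A[0][1] + B[1][1] = 9 + -4 = 5) = -8 (attained at k = 0)
  C[1][0] = min over k of (A[1][0] + B[0][0] = 7 + 10 = 17, A[1][1] + B[1][0] = 6 + 5 = 11) = 11 (attained at k = 1)
  C[1][1] = min over k of (A[1][0] + B[0][1] = 7 + -5 = 2, A[1][1] + B[1][1] = 6 + -4 = 2) = 2 (attained at k = 0)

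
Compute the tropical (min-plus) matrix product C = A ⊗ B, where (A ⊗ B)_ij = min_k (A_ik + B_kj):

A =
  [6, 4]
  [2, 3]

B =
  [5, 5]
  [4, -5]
A ⊗ B =
  [8, -1]
  [7, -2]

Apply the min-plus product entry-by-entry:
  C[0][0] = min over k of (A[0][0] + B[0][0] = 6 + 5 = 11, A[0][1] + B[1][0] = 4 + 4 = 8) = 8 (attained at k = 1)
  C[0][1] = min over k of (A[0][0] + B[0][1] = 6 + 5 = 11, A[0][1] + B[1][1] = 4 + -5 = -1) = -1 (attained at k = 1)
  C[1][0] = min over k of (A[1][0] + B[0][0] = 2 + 5 = 7, A[1][1] + B[1][0] = 3 + 4 = 7) = 7 (attained at k = 0)
  C[1][1] = min over k of (A[1][0] + B[0][1] = 2 + 5 = 7, A[1][1] + B[1][1] = 3 + -5 = -2) = -2 (attained at k = 1)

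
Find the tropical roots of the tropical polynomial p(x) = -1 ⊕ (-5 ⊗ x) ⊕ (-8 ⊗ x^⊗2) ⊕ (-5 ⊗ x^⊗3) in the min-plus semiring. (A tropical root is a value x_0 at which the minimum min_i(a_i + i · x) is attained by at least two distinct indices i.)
Roots: {-3, 3, 4}

Each tropical root is a break point of the lower envelope of the lines y = a_i + i · x (there are 4 lines, with slopes 0, 1, ..., 3). Only the lines that attain the minimum somewhere contribute to roots; other lines are dominated. Here the surviving (envelope) indices are i = 3, i = 2, i = 1, i = 0.
Intersections between consecutive envelope lines give the roots: for adjacent envelope indices i < j the intersection is x = (a_i − a_j) / (j − i). Reading off the sorted break points: {-3, 3, 4}.
Verification: at each break x_0, at least two indices attain the minimum of min_i(a_i + i · x_0).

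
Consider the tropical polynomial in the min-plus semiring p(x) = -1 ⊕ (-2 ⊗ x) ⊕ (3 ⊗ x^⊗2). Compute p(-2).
p(-2) = -4

A tropical monomial a ⊗ x^⊗i evaluates to a + i · x. Evaluating each term at x = -2:
  Term 0 contributes -1 + 0 · -2 = -1
  Term 1 contributes -2 + 1 · -2 = -4
  Term 2 contributes 3 + 2 · -2 = -1
p(-2) = ⊕ of these = min[-1, -4, -1] = -4.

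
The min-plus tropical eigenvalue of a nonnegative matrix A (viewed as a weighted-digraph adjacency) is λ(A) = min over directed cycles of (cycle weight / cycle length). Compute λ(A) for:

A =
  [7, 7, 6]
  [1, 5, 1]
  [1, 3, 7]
λ(A) = 2

Enumerate directed cycles and compute their means (weight / length). Sample:
  cycle 0 → 0: weight = 7, length = 1, mean = 7/1 ≈ 7.000
  cycle 1 → 1: weight = 5, length = 1, mean = 5/1 ≈ 5.000
  cycle 2 → 2: weight = 7, length = 1, mean = 7/1 ≈ 7.000
  cycle 0 → 1 → 0: weight = 8, length = 2, mean = 8/2 ≈ 4.000
  cycle 0 → 2 → 0: weight = 7, length = 2, mean = 7/2 ≈ 3.500
  cycle 1 → 0 → 1: weight = 8, length = 2, mean = 8/2 ≈ 4.000
Minimum mean = 2.000, attained e.g. along the cycle 1 → 2 → 1 with weight 4 and length 2. So λ(A) = 4/2 = 2.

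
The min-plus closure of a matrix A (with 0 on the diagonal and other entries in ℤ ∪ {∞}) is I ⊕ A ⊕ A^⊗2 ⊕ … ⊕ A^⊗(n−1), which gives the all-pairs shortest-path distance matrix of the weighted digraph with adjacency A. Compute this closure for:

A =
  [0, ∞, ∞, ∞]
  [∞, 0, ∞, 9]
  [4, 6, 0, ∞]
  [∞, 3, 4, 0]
Closure =
  [0, ∞, ∞, ∞]
  [17, 0, 13, 9]
  [4, 6, 0, 15]
  [8, 3, 4, 0]

This is the Floyd-Warshall all-pairs shortest-path computation. For each intermediate vertex k = 0, 1, …, 3, update dist[i][j] ← min(dist[i][j], dist[i][k] + dist[k][j]). The final matrix gives, for each (i, j), the minimum total weight of any directed path from i to j (possibly empty when i = j).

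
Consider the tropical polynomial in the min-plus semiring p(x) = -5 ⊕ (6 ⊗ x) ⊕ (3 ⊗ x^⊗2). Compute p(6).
p(6) = -5

A tropical monomial a ⊗ x^⊗i evaluates to a + i · x. Evaluating each term at x = 6:
  Term 0 contributes -5 + 0 · 6 = -5
  Term 1 contributes 6 + 1 · 6 = 12
  Term 2 contributes 3 + 2 · 6 = 15
p(6) = ⊕ of these = min[-5, 12, 15] = -5.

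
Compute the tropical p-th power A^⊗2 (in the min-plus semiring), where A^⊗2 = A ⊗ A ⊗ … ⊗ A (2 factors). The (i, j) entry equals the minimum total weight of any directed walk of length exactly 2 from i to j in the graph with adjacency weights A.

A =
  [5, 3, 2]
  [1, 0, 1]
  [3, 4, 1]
A^⊗2 =
  [4, 3, 3]
  [1, 0, 1]
  [4, 4, 2]

Each entry (A^⊗2)_ij equals the minimum over all length-2 walks i = v_0 → v_1 → … → v_2 = j of Σ_t A[v_t][v_{t+1}]. For example, for (i, j) = (0, 2) we minimise over 3 possible intermediate vertex sequences; the minimum is 3, attained along the walk 0 → 2 → 2.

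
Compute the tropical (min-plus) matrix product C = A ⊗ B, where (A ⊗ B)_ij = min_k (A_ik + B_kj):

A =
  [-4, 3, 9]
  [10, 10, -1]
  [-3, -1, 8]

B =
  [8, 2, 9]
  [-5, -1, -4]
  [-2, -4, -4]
A ⊗ B =
  [-2, -2, -1]
  [-3, -5, -5]
  [-6, -2, -5]

Apply the min-plus product entry-by-entry:
  C[0][0] = min over k of (A[0][0] + B[0][0] = -4 + 8 = 4, A[0][1] + B[1][0] = 3 + -5 = -2, A[0][2] + B[2][0] = 9 + -2 = 7) = -2 (attained at k = 1)
  C[0][1] = min over k of (A[0][0] + B[0][1] = -4 + 2 = -2, A[0][1] + B[1][1] = 3 + -1 = 2, A[0][2] + B[2][1] = 9 + -4 = 5) = -2 (attained at k = 0)
  C[0][2] = min over k of (A[0][0] + B[0][2] = -4 + 9 = 5, A[0][1] + B[1][2] = 3 + -4 = -1, A[0][2] + B[2][2] = 9 + -4 = 5) = -1 (attained at k = 1)
  C[1][0] = min over k of (A[1][0] + B[0][0] = 10 + 8 = 18, A[1][1] + B[1][0] = 10 + -5 = 5, A[1][2] + B[2][0] = -1 + -2 = -3) = -3 (attained at k = 2)
  C[1][1] = min over k of (A[1][0] + B[0][1] = 10 + 2 = 12, A[1][1] + B[1][1] = 10 + -1 = 9, A[1][2] + B[2][1] = -1 + -4 = -5) = -5 (attained at k = 2)
  C[1][2] = min over k of (A[1][0] + B[0][2] = 10 + 9 = 19, A[1][1] + B[1][2] = 10 + -4 = 6, A[1][2] + B[2][2] = -1 + -4 = -5) = -5 (attained at k = 2)
  C[2][0] = min over k of (A[2][0] + B[0][0] = -3 + 8 = 5, A[2][1] + B[1][0] = -1 + -5 = -6, A[2][2] + B[2][0] = 8 + -2 = 6) = -6 (attained at k = 1)
  C[2][1] = min over k of (A[2][0] + B[0][1] = -3 + 2 = -1, A[2][1] + B[1][1] = -1 + -1 = -2, A[2][2] + B[2][1] = 8 + -4 = 4) = -2 (attained at k = 1)
  C[2][2] = min over k of (A[2][0] + B[0][2] = -3 + 9 = 6, A[2][1] + B[1][2] = -1 + -4 = -5, A[2][2] + B[2][2] = 8 + -4 = 4) = -5 (attained at k = 1)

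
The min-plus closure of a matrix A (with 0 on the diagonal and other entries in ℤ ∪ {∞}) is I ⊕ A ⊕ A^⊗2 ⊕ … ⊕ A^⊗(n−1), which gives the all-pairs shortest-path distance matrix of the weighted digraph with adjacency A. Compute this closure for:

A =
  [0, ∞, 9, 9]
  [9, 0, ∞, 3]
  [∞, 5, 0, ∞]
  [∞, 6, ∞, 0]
Closure =
  [0, 14, 9, 9]
  [9, 0, 18, 3]
  [14, 5, 0, 8]
  [15, 6, 24, 0]

This is the Floyd-Warshall all-pairs shortest-path computation. For each intermediate vertex k = 0, 1, …, 3, update dist[i][j] ← min(dist[i][j], dist[i][k] + dist[k][j]). The final matrix gives, for each (i, j), the minimum total weight of any directed path from i to j (possibly empty when i = j).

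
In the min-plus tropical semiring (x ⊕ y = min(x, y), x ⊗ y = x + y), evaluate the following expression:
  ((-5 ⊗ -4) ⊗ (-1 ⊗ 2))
((-5 ⊗ -4) ⊗ (-1 ⊗ 2)) = -8

Expand innermost to outermost. Recall ⊕ takes the minimum of its arguments and ⊗ takes their sum. Working out the expression ((-5 ⊗ -4) ⊗ (-1 ⊗ 2)) gives -8.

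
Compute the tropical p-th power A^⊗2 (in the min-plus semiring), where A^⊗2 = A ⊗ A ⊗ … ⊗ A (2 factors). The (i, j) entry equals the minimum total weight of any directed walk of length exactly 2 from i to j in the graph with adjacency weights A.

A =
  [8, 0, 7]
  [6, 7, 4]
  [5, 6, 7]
A^⊗2 =
  [6, 7, 4]
  [9, 6, 11]
  [12, 5, 10]

Each entry (A^⊗2)_ij equals the minimum over all length-2 walks i = v_0 → v_1 → … → v_2 = j of Σ_t A[v_t][v_{t+1}]. For example, for (i, j) = (0, 2) we minimise over 3 possible intermediate vertex sequences; the minimum is 4, attained along the walk 0 → 1 → 2.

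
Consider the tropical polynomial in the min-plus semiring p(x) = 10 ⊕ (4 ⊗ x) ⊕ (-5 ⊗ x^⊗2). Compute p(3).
p(3) = 1

A tropical monomial a ⊗ x^⊗i evaluates to a + i · x. Evaluating each term at x = 3:
  Term 0 contributes 10 + 0 · 3 = 10
  Term 1 contributes 4 + 1 · 3 = 7
  Term 2 contributes -5 + 2 · 3 = 1
p(3) = ⊕ of these = min[10, 7, 1] = 1.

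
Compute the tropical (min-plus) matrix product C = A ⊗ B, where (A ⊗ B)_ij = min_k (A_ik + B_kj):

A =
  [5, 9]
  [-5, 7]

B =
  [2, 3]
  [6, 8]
A ⊗ B =
  [7, 8]
  [-3, -2]

Apply the min-plus product entry-by-entry:
  C[0][0] = min over k of (A[0][0] + B[0][0] = 5 + 2 = 7, A[0][1] + B[1][0] = 9 + 6 = 15) = 7 (attained at k = 0)
  C[0][1] = min over k of (A[0][0] + B[0][1] = 5 + 3 = 8, A[0][1] + B[1][1] = 9 + 8 = 17) = 8 (attained at k = 0)
  C[1][0] = min over k of (A[1][0] + B[0][0] = -5 + 2 = -3, A[1][1] + B[1][0] = 7 + 6 = 13) = -3 (attained at k = 0)
  C[1][1] = min over k of (A[1][0] + B[0][1] = -5 + 3 = -2, A[1][1] + B[1][1] = 7 + 8 = 15) = -2 (attained at k = 0)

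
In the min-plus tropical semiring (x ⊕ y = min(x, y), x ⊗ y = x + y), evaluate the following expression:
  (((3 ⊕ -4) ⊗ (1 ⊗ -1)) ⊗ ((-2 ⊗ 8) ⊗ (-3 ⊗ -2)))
(((3 ⊕ -4) ⊗ (1 ⊗ -1)) ⊗ ((-2 ⊗ 8) ⊗ (-3 ⊗ -2))) = -3

Expand innermost to outermost. Recall ⊕ takes the minimum of its arguments and ⊗ takes their sum. Working out the expression (((3 ⊕ -4) ⊗ (1 ⊗ -1)) ⊗ ((-2 ⊗ 8) ⊗ (-3 ⊗ -2))) gives -3.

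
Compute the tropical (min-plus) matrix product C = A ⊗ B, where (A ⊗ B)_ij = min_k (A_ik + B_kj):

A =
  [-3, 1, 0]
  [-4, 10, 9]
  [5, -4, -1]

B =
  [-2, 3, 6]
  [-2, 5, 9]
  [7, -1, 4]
A ⊗ B =
  [-5, -1, 3]
  [-6, -1, 2]
  [-6, -2, 3]

Apply the min-plus product entry-by-entry:
  C[0][0] = min over k of (A[0][0] + B[0][0] = -3 + -2 = -5, A[0][1] + B[1][0] = 1 + -2 = -1, A[0][2] + B[2][0] = 0 + 7 = 7) = -5 (attained at k = 0)
  C[0][1] = min over k of (A[0][0] + B[0][1] = -3 + 3 = 0, A[0][1] + B[1][1] = 1 + 5 = 6, A[0][2] + B[2][1] = 0 + -1 = -1) = -1 (attained at k = 2)
  C[0][2] = min over k of (A[0][0] + B[0][2] = -3 + 6 = 3, A[0][1] + B[1][2] = 1 + 9 = 10, A[0][2] + B[2][2] = 0 + 4 = 4) = 3 (attained at k = 0)
  C[1][0] = min over k of (A[1][0] + B[0][0] = -4 + -2 = -6, A[1][1] + B[1][0] = 10 + -2 = 8, A[1][2] + B[2][0] = 9 + 7 = 16) = -6 (attained at k = 0)
  C[1][1] = min over k of (A[1][0] + B[0][1] = -4 + 3 = -1, A[1][1] + B[1][1] = 10 + 5 = 15, A[1][2] + B[2][1] = 9 + -1 = 8) = -1 (attained at k = 0)
  C[1][2] = min over k of (A[1][0] + B[0][2] = -4 + 6 = 2, A[1][1] + B[1][2] = 10 + 9 = 19, A[1][2] + B[2][2] = 9 + 4 = 13) = 2 (attained at k = 0)
  C[2][0] = min over k of (A[2][0] + B[0][0] = 5 + -2 = 3, A[2][1] + B[1][0] = -4 + -2 = -6, A[2][2] + B[2][0] = -1 + 7 = 6) = -6 (attained at k = 1)
  C[2][1] = min over k of (A[2][0] + B[0][1] = 5 + 3 = 8, A[2][1] + B[1][1] = -4 + 5 = 1, A[2][2] + B[2][1] = -1 + -1 = -2) = -2 (attained at k = 2)
  C[2][2] = min over k of (A[2][0] + B[0][2] = 5 + 6 = 11, A[2][1] + B[1][2] = -4 + 9 = 5, A[2][2] + B[2][2] = -1 + 4 = 3) = 3 (attained at k = 2)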